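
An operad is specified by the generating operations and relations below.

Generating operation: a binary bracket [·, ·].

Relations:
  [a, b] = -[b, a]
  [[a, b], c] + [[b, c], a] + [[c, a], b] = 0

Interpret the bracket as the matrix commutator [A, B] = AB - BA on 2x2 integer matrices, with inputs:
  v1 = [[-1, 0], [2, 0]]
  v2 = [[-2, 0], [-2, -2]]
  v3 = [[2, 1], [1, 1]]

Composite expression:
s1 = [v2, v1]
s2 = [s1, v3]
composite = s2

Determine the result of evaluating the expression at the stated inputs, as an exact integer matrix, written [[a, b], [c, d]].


[[-2, 0], [2, 2]]

[v2, v1] = [[0, 0], [2, 0]]
[[v2, v1], v3] = [[-2, 0], [2, 2]]


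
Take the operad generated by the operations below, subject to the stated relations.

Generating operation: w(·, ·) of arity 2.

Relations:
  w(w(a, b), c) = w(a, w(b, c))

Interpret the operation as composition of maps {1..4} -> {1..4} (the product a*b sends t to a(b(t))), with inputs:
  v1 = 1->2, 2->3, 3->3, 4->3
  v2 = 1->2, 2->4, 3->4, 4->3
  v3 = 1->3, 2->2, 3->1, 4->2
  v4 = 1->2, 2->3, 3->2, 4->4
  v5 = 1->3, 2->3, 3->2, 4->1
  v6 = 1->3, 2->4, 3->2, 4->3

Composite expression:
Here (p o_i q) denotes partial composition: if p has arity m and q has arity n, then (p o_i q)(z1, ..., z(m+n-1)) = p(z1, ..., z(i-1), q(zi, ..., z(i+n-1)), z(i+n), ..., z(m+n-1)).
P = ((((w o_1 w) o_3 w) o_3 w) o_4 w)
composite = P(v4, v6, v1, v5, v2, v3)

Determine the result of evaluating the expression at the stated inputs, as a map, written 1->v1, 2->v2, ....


1->4, 2->4, 3->3, 4->4


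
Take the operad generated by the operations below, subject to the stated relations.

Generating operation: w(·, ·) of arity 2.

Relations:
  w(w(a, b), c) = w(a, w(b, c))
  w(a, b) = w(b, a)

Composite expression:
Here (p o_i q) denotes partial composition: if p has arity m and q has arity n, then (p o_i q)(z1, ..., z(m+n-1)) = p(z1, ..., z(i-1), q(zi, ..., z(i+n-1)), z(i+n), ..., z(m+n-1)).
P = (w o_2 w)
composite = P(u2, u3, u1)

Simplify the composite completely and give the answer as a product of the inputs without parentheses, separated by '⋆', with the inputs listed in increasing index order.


u1 ⋆ u2 ⋆ u3

Any arrangement under w is one operation, so sort the u-inputs.
w(u3, u1) reduces to u3 ⋆ u1
w(u2, w(u3, u1)) reduces to u2 ⋆ u3 ⋆ u1
rearranged into index order: u1 ⋆ u2 ⋆ u3


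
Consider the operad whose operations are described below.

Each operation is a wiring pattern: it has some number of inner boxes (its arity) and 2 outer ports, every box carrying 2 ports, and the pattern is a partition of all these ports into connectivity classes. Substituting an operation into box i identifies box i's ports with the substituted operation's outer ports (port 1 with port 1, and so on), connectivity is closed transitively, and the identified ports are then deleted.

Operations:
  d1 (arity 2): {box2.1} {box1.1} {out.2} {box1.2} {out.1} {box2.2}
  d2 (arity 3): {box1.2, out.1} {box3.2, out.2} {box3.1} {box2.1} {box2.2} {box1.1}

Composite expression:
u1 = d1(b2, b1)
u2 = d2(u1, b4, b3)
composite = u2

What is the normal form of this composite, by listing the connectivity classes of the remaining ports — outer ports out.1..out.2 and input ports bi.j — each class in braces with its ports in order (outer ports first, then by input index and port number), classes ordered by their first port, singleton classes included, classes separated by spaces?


{out.1} {out.2, b3.2} {b1.1} {b1.2} {b2.1} {b2.2} {b3.1} {b4.1} {b4.2}

Two ports join when wires chain via d2-identified ports.
through d1, on inputs (b2, b1): {out.1} {out.2} {b1.1} {b1.2} {b2.1} {b2.2} (out.j = stage outer ports)
through d2, on inputs (b2, b1, b4, b3): {out.1} {out.2, b3.2} {b1.1} {b1.2} {b2.1} {b2.2} {b3.1} {b4.1} {b4.2} (out.j = stage outer ports)


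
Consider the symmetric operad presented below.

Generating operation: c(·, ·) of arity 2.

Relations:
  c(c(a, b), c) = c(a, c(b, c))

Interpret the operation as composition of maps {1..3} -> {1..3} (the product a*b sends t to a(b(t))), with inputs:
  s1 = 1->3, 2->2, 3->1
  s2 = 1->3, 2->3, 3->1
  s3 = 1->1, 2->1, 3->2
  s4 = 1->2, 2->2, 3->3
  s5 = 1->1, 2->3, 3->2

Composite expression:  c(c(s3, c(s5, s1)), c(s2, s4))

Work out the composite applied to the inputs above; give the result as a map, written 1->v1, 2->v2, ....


1->1, 2->1, 3->1

c(s5, s1) = 1->2, 2->3, 3->1
c(s3, c(s5, s1)) = 1->1, 2->2, 3->1
c(s2, s4) = 1->3, 2->3, 3->1
c(c(s3, c(s5, s1)), c(s2, s4)) = 1->1, 2->1, 3->1


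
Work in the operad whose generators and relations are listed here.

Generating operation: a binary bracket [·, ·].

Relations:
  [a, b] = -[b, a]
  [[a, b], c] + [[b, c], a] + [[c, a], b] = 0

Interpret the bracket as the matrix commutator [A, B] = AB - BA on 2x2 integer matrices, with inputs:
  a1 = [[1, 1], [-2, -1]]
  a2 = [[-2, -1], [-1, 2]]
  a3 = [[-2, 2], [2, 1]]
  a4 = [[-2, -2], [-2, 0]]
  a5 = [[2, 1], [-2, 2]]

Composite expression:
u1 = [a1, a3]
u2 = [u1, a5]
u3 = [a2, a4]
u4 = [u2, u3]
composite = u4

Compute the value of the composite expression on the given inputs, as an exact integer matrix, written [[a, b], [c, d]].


[a1, a3] = [[6, 7], [2, -6]]
[[a1, a3], a5] = [[-16, 12], [24, 16]]
[a2, a4] = [[0, 6], [-6, 0]]
[[[a1, a3], a5], [a2, a4]] = [[-216, -192], [-192, 216]]

[[-216, -192], [-192, 216]]


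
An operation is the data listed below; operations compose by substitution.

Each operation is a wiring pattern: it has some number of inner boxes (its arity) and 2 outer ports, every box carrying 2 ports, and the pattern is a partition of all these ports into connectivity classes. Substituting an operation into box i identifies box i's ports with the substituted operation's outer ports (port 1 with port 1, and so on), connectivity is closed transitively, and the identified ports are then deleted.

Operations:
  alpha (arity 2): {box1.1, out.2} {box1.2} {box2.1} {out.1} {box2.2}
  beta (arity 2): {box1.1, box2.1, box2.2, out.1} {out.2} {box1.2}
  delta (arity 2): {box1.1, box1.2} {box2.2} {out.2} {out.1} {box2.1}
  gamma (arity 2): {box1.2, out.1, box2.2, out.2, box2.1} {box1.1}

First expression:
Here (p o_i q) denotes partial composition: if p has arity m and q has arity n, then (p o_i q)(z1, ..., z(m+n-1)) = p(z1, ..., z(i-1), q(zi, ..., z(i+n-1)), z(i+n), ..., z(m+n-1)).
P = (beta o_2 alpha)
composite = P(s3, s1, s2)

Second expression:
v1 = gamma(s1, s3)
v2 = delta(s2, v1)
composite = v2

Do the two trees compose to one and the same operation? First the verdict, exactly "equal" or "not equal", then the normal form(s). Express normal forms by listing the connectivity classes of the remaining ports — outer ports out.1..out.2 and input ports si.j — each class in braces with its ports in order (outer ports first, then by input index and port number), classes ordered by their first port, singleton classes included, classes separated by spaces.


Normal form of the first expression: {out.1, s1.1, s3.1} {out.2} {s1.2} {s2.1} {s2.2} {s3.2}
Normal form of the second expression: {out.1} {out.2} {s1.1} {s1.2, s3.1, s3.2} {s2.1, s2.2}
Distinct normal forms: not equal.

not equal — first {out.1, s1.1, s3.1} {out.2} {s1.2} {s2.1} {s2.2} {s3.2}, second {out.1} {out.2} {s1.1} {s1.2, s3.1, s3.2} {s2.1, s2.2}


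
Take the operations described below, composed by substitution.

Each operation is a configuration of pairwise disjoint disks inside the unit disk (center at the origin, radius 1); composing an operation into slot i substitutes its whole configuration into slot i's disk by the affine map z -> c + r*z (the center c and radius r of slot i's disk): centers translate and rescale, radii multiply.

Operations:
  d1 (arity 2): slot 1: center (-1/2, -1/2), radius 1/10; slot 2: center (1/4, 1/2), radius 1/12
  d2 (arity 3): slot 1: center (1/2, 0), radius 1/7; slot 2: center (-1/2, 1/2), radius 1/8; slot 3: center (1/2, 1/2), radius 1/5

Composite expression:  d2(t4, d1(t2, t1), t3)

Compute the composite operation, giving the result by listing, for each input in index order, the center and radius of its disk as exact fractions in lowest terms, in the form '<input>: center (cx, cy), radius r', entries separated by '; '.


Below d2, radii multiply path by path; the t-disk centers shift.
t4 passes through 1 substitution, ending at center (1/2, 0), radius 1/7
t2 passes through 2 substitutions, ending at center (-9/16, 7/16), radius 1/80
t1 passes through 2 substitutions, ending at center (-15/32, 9/16), radius 1/96
t3 passes through 1 substitution, ending at center (1/2, 1/2), radius 1/5

t1: center (-15/32, 9/16), radius 1/96; t2: center (-9/16, 7/16), radius 1/80; t3: center (1/2, 1/2), radius 1/5; t4: center (1/2, 0), radius 1/7


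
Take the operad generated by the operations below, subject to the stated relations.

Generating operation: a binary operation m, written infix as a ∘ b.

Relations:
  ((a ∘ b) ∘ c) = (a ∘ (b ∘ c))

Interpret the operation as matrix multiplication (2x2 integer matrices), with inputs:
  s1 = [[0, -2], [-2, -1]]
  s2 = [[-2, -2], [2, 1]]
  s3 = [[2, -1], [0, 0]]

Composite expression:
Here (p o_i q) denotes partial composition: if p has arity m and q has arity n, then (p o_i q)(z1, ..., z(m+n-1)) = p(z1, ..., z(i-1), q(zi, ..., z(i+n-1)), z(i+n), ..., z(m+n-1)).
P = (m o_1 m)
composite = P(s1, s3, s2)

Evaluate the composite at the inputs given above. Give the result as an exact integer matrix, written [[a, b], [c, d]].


(s1 ∘ s3) = [[0, 0], [-4, 2]]
((s1 ∘ s3) ∘ s2) = [[0, 0], [12, 10]]

[[0, 0], [12, 10]]


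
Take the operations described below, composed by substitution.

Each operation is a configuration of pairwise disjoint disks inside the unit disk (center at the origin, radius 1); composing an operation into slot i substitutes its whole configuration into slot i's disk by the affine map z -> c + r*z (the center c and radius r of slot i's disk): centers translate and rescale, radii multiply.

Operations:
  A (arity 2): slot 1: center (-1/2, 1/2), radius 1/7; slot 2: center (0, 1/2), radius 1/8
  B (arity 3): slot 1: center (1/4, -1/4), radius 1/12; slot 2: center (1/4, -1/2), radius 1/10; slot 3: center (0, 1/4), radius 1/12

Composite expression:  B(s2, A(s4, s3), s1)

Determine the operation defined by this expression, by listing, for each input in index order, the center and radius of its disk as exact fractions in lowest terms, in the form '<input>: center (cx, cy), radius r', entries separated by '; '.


s1: center (0, 1/4), radius 1/12; s2: center (1/4, -1/4), radius 1/12; s3: center (1/4, -9/20), radius 1/80; s4: center (1/5, -9/20), radius 1/70

Affine substitution under B: radii multiply and s-centers shift.
tracing s2 down its 1-map path: center (1/4, -1/4), radius 1/12
tracing s4 down its 2-map path: center (1/5, -9/20), radius 1/70
tracing s3 down its 2-map path: center (1/4, -9/20), radius 1/80
tracing s1 down its 1-map path: center (0, 1/4), radius 1/12


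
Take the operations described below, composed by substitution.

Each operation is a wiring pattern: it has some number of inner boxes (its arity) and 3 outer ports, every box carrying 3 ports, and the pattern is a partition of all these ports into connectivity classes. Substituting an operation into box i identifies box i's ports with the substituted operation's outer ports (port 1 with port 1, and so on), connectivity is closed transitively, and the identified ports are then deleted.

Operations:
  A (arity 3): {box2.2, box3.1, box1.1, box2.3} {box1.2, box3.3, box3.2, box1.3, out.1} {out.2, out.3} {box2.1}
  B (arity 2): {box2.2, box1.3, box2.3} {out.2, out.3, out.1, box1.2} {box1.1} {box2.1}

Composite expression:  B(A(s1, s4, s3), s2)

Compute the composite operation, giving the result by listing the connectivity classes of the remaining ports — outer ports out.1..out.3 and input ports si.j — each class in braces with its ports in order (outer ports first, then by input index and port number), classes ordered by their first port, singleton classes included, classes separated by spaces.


{out.1, out.2, out.3, s2.2, s2.3} {s1.1, s3.1, s4.2, s4.3} {s1.2, s1.3, s3.2, s3.3} {s2.1} {s4.1}

Substituting into B glues patterns; closure does the rest.
after A, the pattern on (s1, s4, s3) reads {out.1, s1.2, s1.3, s3.2, s3.3} {out.2, out.3} {s1.1, s3.1, s4.2, s4.3} {s4.1} (out.j = its outer ports)
after B, the pattern on (s1, s4, s3, s2) reads {out.1, out.2, out.3, s2.2, s2.3} {s1.1, s3.1, s4.2, s4.3} {s1.2, s1.3, s3.2, s3.3} {s2.1} {s4.1} (out.j = its outer ports)


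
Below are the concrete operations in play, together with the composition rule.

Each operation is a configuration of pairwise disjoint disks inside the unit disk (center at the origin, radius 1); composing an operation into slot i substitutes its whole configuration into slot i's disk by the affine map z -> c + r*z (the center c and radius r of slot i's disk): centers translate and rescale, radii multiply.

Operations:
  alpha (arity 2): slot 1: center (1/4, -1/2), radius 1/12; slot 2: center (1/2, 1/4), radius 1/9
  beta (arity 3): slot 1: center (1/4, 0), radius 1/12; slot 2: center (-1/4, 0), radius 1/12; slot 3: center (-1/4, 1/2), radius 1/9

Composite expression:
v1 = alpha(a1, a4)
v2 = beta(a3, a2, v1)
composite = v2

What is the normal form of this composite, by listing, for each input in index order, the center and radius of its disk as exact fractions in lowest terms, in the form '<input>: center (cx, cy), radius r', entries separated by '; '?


Only the slot chain above each a matters under beta; compose those maps.
a3 passes through 1 substitution, ending at center (1/4, 0), radius 1/12
a2 passes through 1 substitution, ending at center (-1/4, 0), radius 1/12
a1 passes through 2 substitutions, ending at center (-2/9, 4/9), radius 1/108
a4 passes through 2 substitutions, ending at center (-7/36, 19/36), radius 1/81

a1: center (-2/9, 4/9), radius 1/108; a2: center (-1/4, 0), radius 1/12; a3: center (1/4, 0), radius 1/12; a4: center (-7/36, 19/36), radius 1/81


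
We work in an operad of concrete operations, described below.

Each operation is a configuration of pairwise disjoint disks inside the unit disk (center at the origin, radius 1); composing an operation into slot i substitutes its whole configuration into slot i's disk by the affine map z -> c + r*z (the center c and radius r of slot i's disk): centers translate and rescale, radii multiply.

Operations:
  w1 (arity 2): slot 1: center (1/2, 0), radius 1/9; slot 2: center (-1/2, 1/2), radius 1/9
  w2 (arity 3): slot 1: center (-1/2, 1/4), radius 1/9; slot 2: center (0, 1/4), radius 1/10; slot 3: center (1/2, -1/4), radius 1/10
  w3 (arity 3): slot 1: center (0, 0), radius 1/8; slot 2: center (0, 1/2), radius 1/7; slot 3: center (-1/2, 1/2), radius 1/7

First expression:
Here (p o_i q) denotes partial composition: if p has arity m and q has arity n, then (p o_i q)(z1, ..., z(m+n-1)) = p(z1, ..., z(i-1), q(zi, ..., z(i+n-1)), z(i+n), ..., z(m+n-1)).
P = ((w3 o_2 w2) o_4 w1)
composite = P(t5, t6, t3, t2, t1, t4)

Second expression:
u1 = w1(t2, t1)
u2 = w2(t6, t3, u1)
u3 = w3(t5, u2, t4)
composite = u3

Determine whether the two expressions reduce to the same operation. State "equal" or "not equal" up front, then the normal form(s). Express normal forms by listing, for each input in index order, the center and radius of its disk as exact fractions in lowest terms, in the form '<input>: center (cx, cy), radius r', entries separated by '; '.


Reducing the first expression gives t1: center (9/140, 33/70), radius 1/630; t2: center (11/140, 13/28), radius 1/630; t3: center (0, 15/28), radius 1/70; t4: center (-1/2, 1/2), radius 1/7; t5: center (0, 0), radius 1/8; t6: center (-1/14, 15/28), radius 1/63
Reducing the second expression gives t1: center (9/140, 33/70), radius 1/630; t2: center (11/140, 13/28), radius 1/630; t3: center (0, 15/28), radius 1/70; t4: center (-1/2, 1/2), radius 1/7; t5: center (0, 0), radius 1/8; t6: center (-1/14, 15/28), radius 1/63
Both agree, so they are equal.

equal; the common form is t1: center (9/140, 33/70), radius 1/630; t2: center (11/140, 13/28), radius 1/630; t3: center (0, 15/28), radius 1/70; t4: center (-1/2, 1/2), radius 1/7; t5: center (0, 0), radius 1/8; t6: center (-1/14, 15/28), radius 1/63


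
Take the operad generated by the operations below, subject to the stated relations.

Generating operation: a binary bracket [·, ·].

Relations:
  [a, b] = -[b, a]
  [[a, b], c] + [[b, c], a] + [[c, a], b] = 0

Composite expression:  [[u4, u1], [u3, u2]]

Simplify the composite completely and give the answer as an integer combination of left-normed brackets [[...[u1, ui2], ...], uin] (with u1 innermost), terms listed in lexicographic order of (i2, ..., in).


A multilinear Lie element is pinned by u1-initial words (u1 innermost).
Composite bracket: [[u4, u1], [u3, u2]]
The bracket unfolds into 8 signed words via [a, b] = ab - ba (2^3 = 8).
Only words starting with u1 matter:
  u1u4u2u3 appears with sign +1, giving the term +[[[u1, u4], u2], u3]
  u1u4u3u2 appears with sign -1, giving the term -[[[u1, u4], u3], u2]

[[[u1, u4], u2], u3] - [[[u1, u4], u3], u2]


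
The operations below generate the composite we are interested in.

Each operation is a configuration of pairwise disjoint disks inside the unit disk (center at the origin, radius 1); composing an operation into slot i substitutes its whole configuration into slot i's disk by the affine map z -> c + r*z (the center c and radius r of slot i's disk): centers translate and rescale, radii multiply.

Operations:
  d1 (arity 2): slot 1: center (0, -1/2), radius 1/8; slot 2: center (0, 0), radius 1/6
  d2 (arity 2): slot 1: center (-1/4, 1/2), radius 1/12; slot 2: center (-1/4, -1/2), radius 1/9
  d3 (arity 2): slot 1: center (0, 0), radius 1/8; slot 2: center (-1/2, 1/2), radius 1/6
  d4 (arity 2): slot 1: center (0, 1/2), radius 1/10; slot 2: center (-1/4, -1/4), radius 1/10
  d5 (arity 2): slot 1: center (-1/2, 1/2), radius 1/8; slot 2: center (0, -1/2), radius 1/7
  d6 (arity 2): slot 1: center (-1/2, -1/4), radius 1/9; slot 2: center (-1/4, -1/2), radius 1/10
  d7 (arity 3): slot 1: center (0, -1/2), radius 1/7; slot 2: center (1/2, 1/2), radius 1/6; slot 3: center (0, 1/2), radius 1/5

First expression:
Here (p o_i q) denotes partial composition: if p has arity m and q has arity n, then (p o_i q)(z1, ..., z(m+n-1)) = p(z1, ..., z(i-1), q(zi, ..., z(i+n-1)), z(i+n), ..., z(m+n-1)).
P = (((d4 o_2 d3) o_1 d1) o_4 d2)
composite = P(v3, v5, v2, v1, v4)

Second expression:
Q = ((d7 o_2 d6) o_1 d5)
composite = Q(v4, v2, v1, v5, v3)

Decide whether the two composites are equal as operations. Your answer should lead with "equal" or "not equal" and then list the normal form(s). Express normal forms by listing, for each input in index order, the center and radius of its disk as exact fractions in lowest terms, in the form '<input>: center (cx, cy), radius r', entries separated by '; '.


not equal; first: v1: center (-73/240, -23/120), radius 1/720; v2: center (-1/4, -1/4), radius 1/80; v3: center (0, 9/20), radius 1/80; v4: center (-73/240, -5/24), radius 1/540; v5: center (0, 1/2), radius 1/60; second: v1: center (5/12, 11/24), radius 1/54; v2: center (0, -4/7), radius 1/49; v3: center (0, 1/2), radius 1/5; v4: center (-1/14, -3/7), radius 1/56; v5: center (11/24, 5/12), radius 1/60

The first expression, normalized: v1: center (-73/240, -23/120), radius 1/720; v2: center (-1/4, -1/4), radius 1/80; v3: center (0, 9/20), radius 1/80; v4: center (-73/240, -5/24), radius 1/540; v5: center (0, 1/2), radius 1/60
The second expression, normalized: v1: center (5/12, 11/24), radius 1/54; v2: center (0, -4/7), radius 1/49; v3: center (0, 1/2), radius 1/5; v4: center (-1/14, -3/7), radius 1/56; v5: center (11/24, 5/12), radius 1/60
Different reductions; not equal.


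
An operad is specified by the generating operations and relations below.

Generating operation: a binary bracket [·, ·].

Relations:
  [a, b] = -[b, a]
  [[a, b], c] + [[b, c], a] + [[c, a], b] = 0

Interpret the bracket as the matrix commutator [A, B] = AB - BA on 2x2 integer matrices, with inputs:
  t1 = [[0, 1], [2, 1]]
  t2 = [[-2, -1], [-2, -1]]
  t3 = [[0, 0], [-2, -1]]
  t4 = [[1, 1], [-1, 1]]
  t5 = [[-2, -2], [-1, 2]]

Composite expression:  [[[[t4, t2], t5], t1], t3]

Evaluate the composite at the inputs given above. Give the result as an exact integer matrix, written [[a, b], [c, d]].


[[-36, -18], [174, 36]]


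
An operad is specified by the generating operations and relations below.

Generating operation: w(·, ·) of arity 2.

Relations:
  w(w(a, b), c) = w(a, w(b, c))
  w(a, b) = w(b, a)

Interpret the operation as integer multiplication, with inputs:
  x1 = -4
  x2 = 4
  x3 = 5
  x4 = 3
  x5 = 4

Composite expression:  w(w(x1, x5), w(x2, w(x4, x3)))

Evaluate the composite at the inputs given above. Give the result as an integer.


-960

w(x1, x5) = -16
w(x4, x3) = 15
w(x2, w(x4, x3)) = 60
w(w(x1, x5), w(x2, w(x4, x3))) = -960


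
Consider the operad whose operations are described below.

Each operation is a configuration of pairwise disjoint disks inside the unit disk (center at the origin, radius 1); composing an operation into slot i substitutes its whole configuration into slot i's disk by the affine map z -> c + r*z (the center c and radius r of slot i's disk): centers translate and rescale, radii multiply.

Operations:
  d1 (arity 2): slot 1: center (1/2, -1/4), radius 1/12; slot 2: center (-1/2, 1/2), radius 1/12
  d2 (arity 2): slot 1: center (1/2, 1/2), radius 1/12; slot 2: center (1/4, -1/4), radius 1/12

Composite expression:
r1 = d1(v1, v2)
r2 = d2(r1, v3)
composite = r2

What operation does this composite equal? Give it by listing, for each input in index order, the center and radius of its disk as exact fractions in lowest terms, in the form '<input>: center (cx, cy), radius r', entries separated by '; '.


v1: center (13/24, 23/48), radius 1/144; v2: center (11/24, 13/24), radius 1/144; v3: center (1/4, -1/4), radius 1/12


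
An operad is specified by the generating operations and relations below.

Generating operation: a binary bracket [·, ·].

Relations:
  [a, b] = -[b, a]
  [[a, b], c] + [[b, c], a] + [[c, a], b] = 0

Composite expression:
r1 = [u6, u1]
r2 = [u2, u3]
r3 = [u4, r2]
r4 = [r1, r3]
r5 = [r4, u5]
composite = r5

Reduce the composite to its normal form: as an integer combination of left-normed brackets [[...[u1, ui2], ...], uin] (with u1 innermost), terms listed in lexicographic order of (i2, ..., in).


[[[[[u1, u6], u2], u3], u4], u5] - [[[[[u1, u6], u3], u2], u4], u5] - [[[[[u1, u6], u4], u2], u3], u5] + [[[[[u1, u6], u4], u3], u2], u5]

Expand each bracket as ab - ba; the u1-initial words give the coefficients.
Composite bracket: [[[u6, u1], [u4, [u2, u3]]], u5]
Under [a, b] = ab - ba we get 32 signed associative words (2^5 = 32).
Keep just the words that open with u1:
  from u1u6u2u3u4u5, sign +1: term +[[[[[u1, u6], u2], u3], u4], u5]
  from u1u6u3u2u4u5, sign -1: term -[[[[[u1, u6], u3], u2], u4], u5]
  from u1u6u4u2u3u5, sign -1: term -[[[[[u1, u6], u4], u2], u3], u5]
  from u1u6u4u3u2u5, sign +1: term +[[[[[u1, u6], u4], u3], u2], u5]


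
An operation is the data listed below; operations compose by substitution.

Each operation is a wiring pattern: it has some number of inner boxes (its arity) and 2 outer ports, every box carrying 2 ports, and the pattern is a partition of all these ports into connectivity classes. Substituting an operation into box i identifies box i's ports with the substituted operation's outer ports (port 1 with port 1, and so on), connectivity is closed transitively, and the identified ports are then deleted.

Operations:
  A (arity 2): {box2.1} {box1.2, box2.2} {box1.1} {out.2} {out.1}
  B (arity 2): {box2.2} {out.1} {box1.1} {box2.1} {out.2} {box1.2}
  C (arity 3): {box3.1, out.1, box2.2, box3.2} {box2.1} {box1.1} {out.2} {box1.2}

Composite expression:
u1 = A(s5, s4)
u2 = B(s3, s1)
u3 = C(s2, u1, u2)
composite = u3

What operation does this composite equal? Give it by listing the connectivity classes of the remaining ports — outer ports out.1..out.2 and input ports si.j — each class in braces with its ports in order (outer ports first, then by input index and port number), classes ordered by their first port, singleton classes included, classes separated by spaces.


Connectivity passes through glued C-boundaries; trace each wire chain.
composing A on (s5, s4), with out.j its own outer ports: {out.1} {out.2} {s4.1} {s4.2, s5.2} {s5.1}
composing B on (s3, s1), with out.j its own outer ports: {out.1} {out.2} {s1.1} {s1.2} {s3.1} {s3.2}
composing C on (s2, s5, s4, s3, s1), with out.j its own outer ports: {out.1} {out.2} {s1.1} {s1.2} {s2.1} {s2.2} {s3.1} {s3.2} {s4.1} {s4.2, s5.2} {s5.1}

{out.1} {out.2} {s1.1} {s1.2} {s2.1} {s2.2} {s3.1} {s3.2} {s4.1} {s4.2, s5.2} {s5.1}


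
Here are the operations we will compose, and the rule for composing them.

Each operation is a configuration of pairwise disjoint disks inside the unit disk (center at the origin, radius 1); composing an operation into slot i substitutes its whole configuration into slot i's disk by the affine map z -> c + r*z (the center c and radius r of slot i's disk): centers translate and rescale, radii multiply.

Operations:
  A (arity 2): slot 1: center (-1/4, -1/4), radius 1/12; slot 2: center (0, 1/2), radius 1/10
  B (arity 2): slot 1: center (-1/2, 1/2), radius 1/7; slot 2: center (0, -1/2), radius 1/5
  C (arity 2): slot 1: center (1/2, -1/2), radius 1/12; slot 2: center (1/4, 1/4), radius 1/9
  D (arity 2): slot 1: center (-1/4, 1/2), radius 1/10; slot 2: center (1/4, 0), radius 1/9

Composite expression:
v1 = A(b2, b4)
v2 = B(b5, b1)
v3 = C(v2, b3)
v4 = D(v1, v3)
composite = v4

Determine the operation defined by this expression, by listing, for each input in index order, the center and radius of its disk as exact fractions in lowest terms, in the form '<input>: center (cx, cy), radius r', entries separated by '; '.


b1: center (11/36, -13/216), radius 1/540; b2: center (-11/40, 19/40), radius 1/120; b3: center (5/18, 1/36), radius 1/81; b4: center (-1/4, 11/20), radius 1/100; b5: center (65/216, -11/216), radius 1/756

Each b-disk chains the slot maps above it in D; radii multiply.
tracing b2 down its 2-map path: center (-11/40, 19/40), radius 1/120
tracing b4 down its 2-map path: center (-1/4, 11/20), radius 1/100
tracing b5 down its 3-map path: center (65/216, -11/216), radius 1/756
tracing b1 down its 3-map path: center (11/36, -13/216), radius 1/540
tracing b3 down its 2-map path: center (5/18, 1/36), radius 1/81


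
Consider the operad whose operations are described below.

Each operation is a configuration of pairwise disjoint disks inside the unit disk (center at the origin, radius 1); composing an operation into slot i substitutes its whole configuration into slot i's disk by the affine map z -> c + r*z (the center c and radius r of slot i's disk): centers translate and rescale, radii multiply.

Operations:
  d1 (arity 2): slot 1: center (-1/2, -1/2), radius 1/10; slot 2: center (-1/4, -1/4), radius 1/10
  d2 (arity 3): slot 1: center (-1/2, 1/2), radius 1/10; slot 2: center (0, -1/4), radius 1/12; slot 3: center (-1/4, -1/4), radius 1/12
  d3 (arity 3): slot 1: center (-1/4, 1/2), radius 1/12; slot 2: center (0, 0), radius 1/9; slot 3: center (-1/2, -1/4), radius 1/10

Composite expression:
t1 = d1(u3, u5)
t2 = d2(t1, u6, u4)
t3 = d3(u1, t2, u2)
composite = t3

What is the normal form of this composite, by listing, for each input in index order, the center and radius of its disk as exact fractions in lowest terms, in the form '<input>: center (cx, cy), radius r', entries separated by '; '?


u1: center (-1/4, 1/2), radius 1/12; u2: center (-1/2, -1/4), radius 1/10; u3: center (-11/180, 1/20), radius 1/900; u4: center (-1/36, -1/36), radius 1/108; u5: center (-7/120, 19/360), radius 1/900; u6: center (0, -1/36), radius 1/108

Follow each u-input down from d3: c' goes to c + r*c', radius to r*r'.
input u1: applying the 1 nested substitution gives center (-1/4, 1/2), radius 1/12
input u3: applying the 3 nested substitutions gives center (-11/180, 1/20), radius 1/900
input u5: applying the 3 nested substitutions gives center (-7/120, 19/360), radius 1/900
input u6: applying the 2 nested substitutions gives center (0, -1/36), radius 1/108
input u4: applying the 2 nested substitutions gives center (-1/36, -1/36), radius 1/108
input u2: applying the 1 nested substitution gives center (-1/2, -1/4), radius 1/10


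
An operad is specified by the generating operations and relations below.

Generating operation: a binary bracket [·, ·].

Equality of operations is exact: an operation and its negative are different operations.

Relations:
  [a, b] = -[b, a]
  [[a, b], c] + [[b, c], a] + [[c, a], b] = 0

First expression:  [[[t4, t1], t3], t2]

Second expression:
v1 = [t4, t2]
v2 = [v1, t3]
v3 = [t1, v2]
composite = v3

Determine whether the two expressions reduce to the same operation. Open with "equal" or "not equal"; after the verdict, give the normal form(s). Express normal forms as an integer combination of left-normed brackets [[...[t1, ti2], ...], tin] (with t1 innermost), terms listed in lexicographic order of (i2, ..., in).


In normal form, the first expression is -[[[t1, t4], t3], t2]
In normal form, the second expression is -[[[t1, t2], t4], t3] + [[[t1, t3], t2], t4] - [[[t1, t3], t4], t2] + [[[t1, t4], t2], t3]
Different reductions; not equal.

not equal; the first gives -[[[t1, t4], t3], t2] and the second -[[[t1, t2], t4], t3] + [[[t1, t3], t2], t4] - [[[t1, t3], t4], t2] + [[[t1, t4], t2], t3]


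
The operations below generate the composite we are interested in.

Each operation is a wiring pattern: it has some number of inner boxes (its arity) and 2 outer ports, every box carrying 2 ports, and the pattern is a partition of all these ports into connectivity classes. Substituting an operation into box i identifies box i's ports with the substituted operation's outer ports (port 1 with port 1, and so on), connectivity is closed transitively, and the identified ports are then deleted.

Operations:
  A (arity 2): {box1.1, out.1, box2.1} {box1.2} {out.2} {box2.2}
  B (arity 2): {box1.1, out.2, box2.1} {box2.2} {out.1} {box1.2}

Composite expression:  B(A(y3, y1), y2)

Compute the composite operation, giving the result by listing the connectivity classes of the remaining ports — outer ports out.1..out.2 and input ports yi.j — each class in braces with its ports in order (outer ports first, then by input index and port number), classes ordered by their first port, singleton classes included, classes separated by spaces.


{out.1} {out.2, y1.1, y2.1, y3.1} {y1.2} {y2.2} {y3.2}


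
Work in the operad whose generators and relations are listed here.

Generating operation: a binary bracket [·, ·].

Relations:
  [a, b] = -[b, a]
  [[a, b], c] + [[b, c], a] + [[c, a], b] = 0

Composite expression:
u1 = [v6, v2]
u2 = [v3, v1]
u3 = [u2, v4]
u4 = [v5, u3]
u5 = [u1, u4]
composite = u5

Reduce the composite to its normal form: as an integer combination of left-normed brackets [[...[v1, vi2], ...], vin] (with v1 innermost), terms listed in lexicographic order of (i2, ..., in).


[[[[[v1, v3], v4], v5], v2], v6] - [[[[[v1, v3], v4], v5], v6], v2]

Expand each bracket as ab - ba; the v1-initial words give the coefficients.
Composite bracket: [[v6, v2], [v5, [[v3, v1], v4]]]
Each bracket splits as ab - ba, giving 32 signed words (2^5 = 32).
Words beginning with v1 determine it all:
  word v1v3v4v5v2v6 has sign +1, contributing +[[[[[v1, v3], v4], v5], v2], v6]
  word v1v3v4v5v6v2 has sign -1, contributing -[[[[[v1, v3], v4], v5], v6], v2]


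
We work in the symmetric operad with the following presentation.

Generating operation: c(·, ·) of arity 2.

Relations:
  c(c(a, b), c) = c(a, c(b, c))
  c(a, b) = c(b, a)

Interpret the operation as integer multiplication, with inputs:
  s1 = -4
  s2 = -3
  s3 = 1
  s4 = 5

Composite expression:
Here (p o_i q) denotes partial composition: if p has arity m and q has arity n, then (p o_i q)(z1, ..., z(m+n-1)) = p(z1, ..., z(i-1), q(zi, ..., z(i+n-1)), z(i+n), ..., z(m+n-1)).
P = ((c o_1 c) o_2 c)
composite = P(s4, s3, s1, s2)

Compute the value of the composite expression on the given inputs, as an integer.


c(s3, s1) = -4
c(s4, c(s3, s1)) = -20
c(c(s4, c(s3, s1)), s2) = 60

60


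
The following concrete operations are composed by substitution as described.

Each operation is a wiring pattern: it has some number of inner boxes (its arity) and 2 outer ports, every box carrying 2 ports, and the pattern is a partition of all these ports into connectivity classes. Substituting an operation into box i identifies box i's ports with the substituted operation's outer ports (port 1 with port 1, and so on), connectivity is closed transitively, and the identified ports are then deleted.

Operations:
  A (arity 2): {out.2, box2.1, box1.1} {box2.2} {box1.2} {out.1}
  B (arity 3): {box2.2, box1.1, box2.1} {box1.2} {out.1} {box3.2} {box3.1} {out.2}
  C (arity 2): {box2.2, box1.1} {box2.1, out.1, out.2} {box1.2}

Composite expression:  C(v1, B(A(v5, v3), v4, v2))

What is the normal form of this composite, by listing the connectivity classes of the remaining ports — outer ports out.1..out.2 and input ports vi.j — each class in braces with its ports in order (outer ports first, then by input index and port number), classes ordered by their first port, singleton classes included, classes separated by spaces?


{out.1, out.2} {v1.1} {v1.2} {v2.1} {v2.2} {v3.1, v5.1} {v3.2} {v4.1, v4.2} {v5.2}

Reachability decides: close wires over C-identified ports.
composing A on (v5, v3), with out.j its own outer ports: {out.1} {out.2, v3.1, v5.1} {v3.2} {v5.2}
composing B on (v5, v3, v4, v2), with out.j its own outer ports: {out.1} {out.2} {v2.1} {v2.2} {v3.1, v5.1} {v3.2} {v4.1, v4.2} {v5.2}
composing C on (v1, v5, v3, v4, v2), with out.j its own outer ports: {out.1, out.2} {v1.1} {v1.2} {v2.1} {v2.2} {v3.1, v5.1} {v3.2} {v4.1, v4.2} {v5.2}


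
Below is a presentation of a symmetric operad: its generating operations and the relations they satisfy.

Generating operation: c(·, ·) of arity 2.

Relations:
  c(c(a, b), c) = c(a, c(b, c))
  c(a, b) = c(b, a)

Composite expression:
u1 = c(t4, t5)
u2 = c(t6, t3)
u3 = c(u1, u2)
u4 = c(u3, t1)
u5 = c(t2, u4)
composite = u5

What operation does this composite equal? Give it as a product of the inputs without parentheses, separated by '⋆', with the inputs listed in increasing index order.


t1 ⋆ t2 ⋆ t3 ⋆ t4 ⋆ t5 ⋆ t6

Reordering under c is free, so list the t-inputs canonically.
c(t4, t5) linearizes to t4 ⋆ t5
c(t6, t3) linearizes to t6 ⋆ t3
c(c(t4, t5), c(t6, t3)) linearizes to t4 ⋆ t5 ⋆ t6 ⋆ t3
c(c(c(t4, t5), c(t6, t3)), t1) linearizes to t4 ⋆ t5 ⋆ t6 ⋆ t3 ⋆ t1
c(t2, c(c(c(t4, t5), c(t6, t3)), t1)) linearizes to t2 ⋆ t4 ⋆ t5 ⋆ t6 ⋆ t3 ⋆ t1
rearranged into index order: t1 ⋆ t2 ⋆ t3 ⋆ t4 ⋆ t5 ⋆ t6


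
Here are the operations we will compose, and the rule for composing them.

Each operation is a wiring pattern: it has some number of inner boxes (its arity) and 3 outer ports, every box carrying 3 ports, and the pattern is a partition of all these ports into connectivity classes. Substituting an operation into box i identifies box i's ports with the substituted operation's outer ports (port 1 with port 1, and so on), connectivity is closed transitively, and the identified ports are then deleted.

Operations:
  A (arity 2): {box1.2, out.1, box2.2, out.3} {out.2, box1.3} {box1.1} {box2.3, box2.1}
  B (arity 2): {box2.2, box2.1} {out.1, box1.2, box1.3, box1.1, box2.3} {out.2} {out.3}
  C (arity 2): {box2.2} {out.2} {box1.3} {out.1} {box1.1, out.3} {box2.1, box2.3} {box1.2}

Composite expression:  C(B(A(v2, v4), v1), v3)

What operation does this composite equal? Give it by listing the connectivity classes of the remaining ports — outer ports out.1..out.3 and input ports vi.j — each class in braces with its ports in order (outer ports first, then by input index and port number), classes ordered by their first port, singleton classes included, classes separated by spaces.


Treat the ports identified at C as solder joints: merge, then drop.
A over (v2, v4) gives {out.1, out.3, v2.2, v4.2} {out.2, v2.3} {v2.1} {v4.1, v4.3}, out.j being that stage's outer ports
B over (v2, v4, v1) gives {out.1, v1.3, v2.2, v2.3, v4.2} {out.2} {out.3} {v1.1, v1.2} {v2.1} {v4.1, v4.3}, out.j being that stage's outer ports
C over (v2, v4, v1, v3) gives {out.1} {out.2} {out.3, v1.3, v2.2, v2.3, v4.2} {v1.1, v1.2} {v2.1} {v3.1, v3.3} {v3.2} {v4.1, v4.3}, out.j being that stage's outer ports

{out.1} {out.2} {out.3, v1.3, v2.2, v2.3, v4.2} {v1.1, v1.2} {v2.1} {v3.1, v3.3} {v3.2} {v4.1, v4.3}


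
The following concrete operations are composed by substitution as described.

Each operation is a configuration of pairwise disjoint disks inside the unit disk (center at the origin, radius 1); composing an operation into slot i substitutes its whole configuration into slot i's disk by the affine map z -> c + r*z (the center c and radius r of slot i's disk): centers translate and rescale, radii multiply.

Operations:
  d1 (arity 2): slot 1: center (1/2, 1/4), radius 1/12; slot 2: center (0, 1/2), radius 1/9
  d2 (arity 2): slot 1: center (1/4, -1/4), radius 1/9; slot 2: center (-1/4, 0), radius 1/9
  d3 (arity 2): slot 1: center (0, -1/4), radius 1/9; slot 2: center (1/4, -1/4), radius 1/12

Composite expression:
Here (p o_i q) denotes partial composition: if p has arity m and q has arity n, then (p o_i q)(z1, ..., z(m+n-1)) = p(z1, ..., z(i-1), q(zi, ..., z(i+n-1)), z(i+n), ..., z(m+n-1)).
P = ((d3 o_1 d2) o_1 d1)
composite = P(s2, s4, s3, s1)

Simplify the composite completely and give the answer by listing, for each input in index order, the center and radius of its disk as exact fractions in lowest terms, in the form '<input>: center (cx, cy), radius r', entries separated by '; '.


s1: center (1/4, -1/4), radius 1/12; s2: center (11/324, -89/324), radius 1/972; s3: center (-1/36, -1/4), radius 1/81; s4: center (1/36, -22/81), radius 1/729


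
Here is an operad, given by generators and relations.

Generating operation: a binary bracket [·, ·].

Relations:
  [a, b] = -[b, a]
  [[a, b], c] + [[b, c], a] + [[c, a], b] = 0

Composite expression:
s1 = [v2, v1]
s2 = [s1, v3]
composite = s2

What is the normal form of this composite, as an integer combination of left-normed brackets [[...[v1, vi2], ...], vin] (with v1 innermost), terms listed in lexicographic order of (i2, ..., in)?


-[[v1, v2], v3]


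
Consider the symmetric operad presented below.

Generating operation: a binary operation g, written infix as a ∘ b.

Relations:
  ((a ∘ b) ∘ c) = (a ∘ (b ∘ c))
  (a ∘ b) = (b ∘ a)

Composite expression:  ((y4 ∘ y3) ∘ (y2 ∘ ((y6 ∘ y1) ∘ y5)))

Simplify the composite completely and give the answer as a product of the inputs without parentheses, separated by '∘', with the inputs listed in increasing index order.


Both nesting and order wash out for g; what remains is which y's occur.
(y4 ∘ y3) reduces to y4 ∘ y3
(y6 ∘ y1) reduces to y6 ∘ y1
((y6 ∘ y1) ∘ y5) reduces to y6 ∘ y1 ∘ y5
(y2 ∘ ((y6 ∘ y1) ∘ y5)) reduces to y2 ∘ y6 ∘ y1 ∘ y5
((y4 ∘ y3) ∘ (y2 ∘ ((y6 ∘ y1) ∘ y5))) reduces to y4 ∘ y3 ∘ y2 ∘ y6 ∘ y1 ∘ y5
the factors in increasing index order: y1 ∘ y2 ∘ y3 ∘ y4 ∘ y5 ∘ y6

y1 ∘ y2 ∘ y3 ∘ y4 ∘ y5 ∘ y6


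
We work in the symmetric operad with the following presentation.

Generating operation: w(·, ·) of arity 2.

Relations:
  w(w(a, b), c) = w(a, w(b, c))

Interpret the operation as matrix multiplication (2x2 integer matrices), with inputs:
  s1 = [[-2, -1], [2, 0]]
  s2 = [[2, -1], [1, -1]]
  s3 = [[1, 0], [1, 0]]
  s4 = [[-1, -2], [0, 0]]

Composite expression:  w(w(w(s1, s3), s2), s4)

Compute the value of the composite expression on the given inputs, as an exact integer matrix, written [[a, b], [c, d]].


[[6, 12], [-4, -8]]

w(s1, s3) = [[-3, 0], [2, 0]]
w(w(s1, s3), s2) = [[-6, 3], [4, -2]]
w(w(w(s1, s3), s2), s4) = [[6, 12], [-4, -8]]


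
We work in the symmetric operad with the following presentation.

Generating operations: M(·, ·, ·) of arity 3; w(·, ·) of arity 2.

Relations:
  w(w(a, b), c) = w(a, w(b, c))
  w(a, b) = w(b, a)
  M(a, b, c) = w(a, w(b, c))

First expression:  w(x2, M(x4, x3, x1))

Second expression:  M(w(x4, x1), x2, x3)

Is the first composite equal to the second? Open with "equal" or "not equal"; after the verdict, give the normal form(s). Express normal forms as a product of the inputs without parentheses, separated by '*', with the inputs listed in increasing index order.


equal; both compose to x1 * x2 * x3 * x4

The first composite normalizes to x1 * x2 * x3 * x4
The second composite normalizes to x1 * x2 * x3 * x4
Identical normal forms: equal.
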